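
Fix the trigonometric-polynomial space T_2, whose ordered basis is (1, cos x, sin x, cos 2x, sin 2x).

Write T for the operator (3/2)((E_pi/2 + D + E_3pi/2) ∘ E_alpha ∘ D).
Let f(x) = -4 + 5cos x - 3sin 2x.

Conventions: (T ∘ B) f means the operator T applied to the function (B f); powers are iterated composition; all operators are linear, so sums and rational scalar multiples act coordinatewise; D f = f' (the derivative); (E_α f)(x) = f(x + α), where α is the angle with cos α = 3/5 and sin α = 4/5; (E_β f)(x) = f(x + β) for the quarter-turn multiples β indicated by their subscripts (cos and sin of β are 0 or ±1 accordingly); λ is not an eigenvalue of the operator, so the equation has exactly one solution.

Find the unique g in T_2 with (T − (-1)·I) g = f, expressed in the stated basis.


g(x) = -4 + (10/29)cos x - (120/29)sin x - (306/2197)cos 2x - (633/2197)sin 2x

write g with unknown coordinates in the stated basis and equate coefficients in (T − (-1)·I) g = f
solving from the highest basis element down gives g = -4 + (10/29)cos x - (120/29)sin x - (306/2197)cos 2x - (633/2197)sin 2x
check: T g = (135/29)cos x + (120/29)sin x + (306/2197)cos 2x - (5958/2197)sin 2x
so T g − (-1)·g = -4 + 5cos x - 3sin 2x = f ✓


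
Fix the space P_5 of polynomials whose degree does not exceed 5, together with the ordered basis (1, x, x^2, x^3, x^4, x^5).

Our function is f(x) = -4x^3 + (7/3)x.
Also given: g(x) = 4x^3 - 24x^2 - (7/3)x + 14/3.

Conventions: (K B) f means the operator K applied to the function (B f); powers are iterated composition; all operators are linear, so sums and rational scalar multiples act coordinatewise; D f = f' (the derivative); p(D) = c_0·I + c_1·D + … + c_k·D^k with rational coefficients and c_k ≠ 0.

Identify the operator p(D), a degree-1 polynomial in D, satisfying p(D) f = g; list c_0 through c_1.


c_0 = -1, c_1 = 2

D^0 f = -4x^3 + (7/3)x
D^1 f = -12x^2 + 7/3
matching coefficients of g against c_0 f + c_1 Df + … from the top degree down determines the c_i
solution: c_0 = -1, c_1 = 2


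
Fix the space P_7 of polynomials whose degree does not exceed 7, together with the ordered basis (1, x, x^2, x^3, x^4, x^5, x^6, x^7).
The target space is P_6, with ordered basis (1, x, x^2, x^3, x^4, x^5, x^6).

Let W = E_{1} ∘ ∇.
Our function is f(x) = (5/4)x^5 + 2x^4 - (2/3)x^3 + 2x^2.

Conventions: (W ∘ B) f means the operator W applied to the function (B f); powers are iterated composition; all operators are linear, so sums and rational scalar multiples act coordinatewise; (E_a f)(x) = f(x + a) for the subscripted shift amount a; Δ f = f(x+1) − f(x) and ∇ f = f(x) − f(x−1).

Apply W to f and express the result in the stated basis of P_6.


the image equals g(x) = (25/4)x^4 + (41/2)x^3 + (45/2)x^2 + (65/4)x + 55/12

∇ f = (25/4)x^4 - (9/2)x^3 - (3/2)x^2 + (31/4)x - 41/12
E_{1} ∇ f = (25/4)x^4 + (41/2)x^3 + (45/2)x^2 + (65/4)x + 55/12


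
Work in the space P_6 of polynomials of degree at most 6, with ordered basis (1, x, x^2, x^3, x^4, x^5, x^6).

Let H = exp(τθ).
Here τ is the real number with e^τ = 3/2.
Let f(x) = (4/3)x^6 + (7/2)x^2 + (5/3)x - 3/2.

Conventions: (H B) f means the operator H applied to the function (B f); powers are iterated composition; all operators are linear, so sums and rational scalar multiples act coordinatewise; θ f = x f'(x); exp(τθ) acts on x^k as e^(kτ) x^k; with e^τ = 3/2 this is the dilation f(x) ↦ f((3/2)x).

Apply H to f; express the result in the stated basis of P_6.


the image equals g(x) = (243/16)x^6 + (63/8)x^2 + (5/2)x - 3/2

exp(τθ) x^k = e^(kτ) x^k; with e^τ = 3/2 this sends x^k to (3/2)^k x^k
x ↦ 3/2 x
x^2 ↦ 9/4 x^2
x^6 ↦ 729/64 x^6
applying this coordinatewise to f: exp(τθ) f = (243/16)x^6 + (63/8)x^2 + (5/2)x - 3/2


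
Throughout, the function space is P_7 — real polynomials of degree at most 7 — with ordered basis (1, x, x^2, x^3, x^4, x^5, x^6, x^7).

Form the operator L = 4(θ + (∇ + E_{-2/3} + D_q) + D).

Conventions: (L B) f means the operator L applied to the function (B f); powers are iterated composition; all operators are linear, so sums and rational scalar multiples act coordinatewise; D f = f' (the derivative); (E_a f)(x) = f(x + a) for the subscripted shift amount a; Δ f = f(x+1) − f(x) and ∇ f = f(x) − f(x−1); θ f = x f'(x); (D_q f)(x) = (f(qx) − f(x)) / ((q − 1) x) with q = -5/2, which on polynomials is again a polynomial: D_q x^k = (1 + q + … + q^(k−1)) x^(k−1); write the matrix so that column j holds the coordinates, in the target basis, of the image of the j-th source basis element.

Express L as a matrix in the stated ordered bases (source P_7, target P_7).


the matrix is [[4, 28/3, -20/9, 76/27, -260/81, 844/243, -2660/729, 8236/2187]; [0, 8, 14/3, -20/3, 304/27, -1300/81, 1688/81, -18620/729]; [0, 0, 12, 35, -40/3, 760/27, -1300/27, 5908/81]; [0, 0, 0, 16, -133/6, -200/9, 1520/27, -9100/81]; [0, 0, 0, 0, 20, 1673/12, -100/3, 2660/27]; [0, 0, 0, 0, 0, 24, -1967/8, -140/3]; [0, 0, 0, 0, 0, 0, 28, 35329/48]; [0, 0, 0, 0, 0, 0, 0, 32]] (rows listed top to bottom)

image of 1: 4
image of x: 8x + 28/3
image of x^2: 12x^2 + (14/3)x - 20/9
image of x^3: 16x^3 + 35x^2 - (20/3)x + 76/27
image of x^4: 20x^4 - (133/6)x^3 - (40/3)x^2 + (304/27)x - 260/81
image of x^5: 24x^5 + (1673/12)x^4 - (200/9)x^3 + (760/27)x^2 - (1300/81)x + 844/243
image of x^6: 28x^6 - (1967/8)x^5 - (100/3)x^4 + (1520/27)x^3 - (1300/27)x^2 + (1688/81)x - 2660/729
image of x^7: 32x^7 + (35329/48)x^6 - (140/3)x^5 + (2660/27)x^4 - (9100/81)x^3 + (5908/81)x^2 - (18620/729)x + 8236/2187
each image's coordinates form column j of the matrix


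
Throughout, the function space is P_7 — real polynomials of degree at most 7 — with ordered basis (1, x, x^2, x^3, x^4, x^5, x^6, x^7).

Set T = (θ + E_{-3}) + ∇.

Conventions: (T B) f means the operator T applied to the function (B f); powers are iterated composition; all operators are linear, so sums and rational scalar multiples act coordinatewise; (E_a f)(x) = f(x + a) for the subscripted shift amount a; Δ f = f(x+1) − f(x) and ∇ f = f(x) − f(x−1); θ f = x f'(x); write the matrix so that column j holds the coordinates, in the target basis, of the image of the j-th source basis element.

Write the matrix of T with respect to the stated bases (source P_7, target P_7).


the matrix is [[1, -2, 8, -26, 80, -242, 728, -2186]; [0, 2, -4, 24, -104, 400, -1452, 5096]; [0, 0, 3, -6, 48, -260, 1200, -5082]; [0, 0, 0, 4, -8, 80, -520, 2800]; [0, 0, 0, 0, 5, -10, 120, -910]; [0, 0, 0, 0, 0, 6, -12, 168]; [0, 0, 0, 0, 0, 0, 7, -14]; [0, 0, 0, 0, 0, 0, 0, 8]] (rows listed top to bottom)

image of 1: 1
image of x: 2x - 2
image of x^2: 3x^2 - 4x + 8
image of x^3: 4x^3 - 6x^2 + 24x - 26
image of x^4: 5x^4 - 8x^3 + 48x^2 - 104x + 80
image of x^5: 6x^5 - 10x^4 + 80x^3 - 260x^2 + 400x - 242
image of x^6: 7x^6 - 12x^5 + 120x^4 - 520x^3 + 1200x^2 - 1452x + 728
image of x^7: 8x^7 - 14x^6 + 168x^5 - 910x^4 + 2800x^3 - 5082x^2 + 5096x - 2186
each image's coordinates form column j of the matrix


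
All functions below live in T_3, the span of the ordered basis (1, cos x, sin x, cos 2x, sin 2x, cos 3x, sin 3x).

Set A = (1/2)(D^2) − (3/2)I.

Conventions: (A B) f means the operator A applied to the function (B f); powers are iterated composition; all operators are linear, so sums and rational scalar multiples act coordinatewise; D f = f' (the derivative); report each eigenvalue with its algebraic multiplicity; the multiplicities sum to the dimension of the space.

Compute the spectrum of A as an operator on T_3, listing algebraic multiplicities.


λ = -6 (multiplicity 2), λ = -7/2 (multiplicity 2), λ = -2 (multiplicity 2), λ = -3/2 (multiplicity 1)

image of 1: -3/2
image of cos x: -2cos x
image of sin x: -2sin x
image of cos 2x: -(7/2)cos 2x
image of sin 2x: -(7/2)sin 2x
image of cos 3x: -6cos 3x
image of sin 3x: -6sin 3x
the matrix is diagonal; its diagonal is (-3/2, -2, -2, -7/2, -7/2, -6, -6)
for a triangular matrix the eigenvalues are the diagonal entries, with algebraic multiplicity their repetition count


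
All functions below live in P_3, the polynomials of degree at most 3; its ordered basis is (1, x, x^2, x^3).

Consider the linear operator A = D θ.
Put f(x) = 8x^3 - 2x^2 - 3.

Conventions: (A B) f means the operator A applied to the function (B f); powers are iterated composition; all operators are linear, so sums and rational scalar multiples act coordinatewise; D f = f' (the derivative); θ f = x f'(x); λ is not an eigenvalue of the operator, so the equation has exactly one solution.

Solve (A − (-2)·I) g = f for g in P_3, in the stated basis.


g(x) = 4x^3 - 19x^2 + 38x - 41/2

write g with unknown coordinates in the stated basis and equate coefficients in (A − (-2)·I) g = f
solving from the highest basis element down gives g = 4x^3 - 19x^2 + 38x - 41/2
check: A g = 36x^2 - 76x + 38
so A g − (-2)·g = 8x^3 - 2x^2 - 3 = f ✓


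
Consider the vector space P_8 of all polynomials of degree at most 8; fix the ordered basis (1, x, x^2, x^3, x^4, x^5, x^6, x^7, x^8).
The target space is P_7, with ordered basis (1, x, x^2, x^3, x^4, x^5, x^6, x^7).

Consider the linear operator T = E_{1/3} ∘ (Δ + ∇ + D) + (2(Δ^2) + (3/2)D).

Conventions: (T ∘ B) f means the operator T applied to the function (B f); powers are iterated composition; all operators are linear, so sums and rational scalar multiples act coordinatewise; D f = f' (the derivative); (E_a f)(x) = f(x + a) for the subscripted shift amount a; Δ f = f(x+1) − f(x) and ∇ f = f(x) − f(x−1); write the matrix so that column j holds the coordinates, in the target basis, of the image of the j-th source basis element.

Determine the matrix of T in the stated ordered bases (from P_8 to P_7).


image of 1: 0
image of x: 9/2
image of x^2: 9x + 6
image of x^3: (27/2)x^2 + 18x + 15
image of x^4: 18x^3 + 36x^2 + 60x + 280/9
image of x^5: (45/2)x^4 + 60x^3 + 150x^2 + (1400/9)x + 1739/27
image of x^6: 27x^5 + 90x^4 + 300x^3 + (1400/3)x^2 + (3478/9)x + 1166/9
image of x^7: (63/2)x^6 + 126x^5 + 525x^4 + (9800/9)x^3 + (12173/9)x^2 + (8162/9)x + 63073/243
image of x^8: 36x^7 + 168x^6 + 840x^5 + (19600/9)x^4 + (97384/27)x^3 + (32648/9)x^2 + (504584/243)x + 377588/729
each image's coordinates form column j of the matrix

the matrix is [[0, 9/2, 6, 15, 280/9, 1739/27, 1166/9, 63073/243, 377588/729]; [0, 0, 9, 18, 60, 1400/9, 3478/9, 8162/9, 504584/243]; [0, 0, 0, 27/2, 36, 150, 1400/3, 12173/9, 32648/9]; [0, 0, 0, 0, 18, 60, 300, 9800/9, 97384/27]; [0, 0, 0, 0, 0, 45/2, 90, 525, 19600/9]; [0, 0, 0, 0, 0, 0, 27, 126, 840]; [0, 0, 0, 0, 0, 0, 0, 63/2, 168]; [0, 0, 0, 0, 0, 0, 0, 0, 36]] (rows listed top to bottom)


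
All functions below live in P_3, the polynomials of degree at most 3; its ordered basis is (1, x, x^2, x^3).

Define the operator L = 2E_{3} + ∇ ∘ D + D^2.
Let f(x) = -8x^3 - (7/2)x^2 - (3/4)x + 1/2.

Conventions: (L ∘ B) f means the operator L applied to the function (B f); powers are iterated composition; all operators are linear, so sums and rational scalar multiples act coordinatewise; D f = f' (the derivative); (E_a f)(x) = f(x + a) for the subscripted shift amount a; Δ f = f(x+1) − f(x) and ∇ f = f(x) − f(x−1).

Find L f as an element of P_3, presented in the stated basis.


g(x) = -16x^3 - 151x^2 - (1143/2)x - 977/2

E_{3} f = -8x^3 - (151/2)x^2 - (951/4)x - 997/4
(2E_{3}) f = -16x^3 - 151x^2 - (951/2)x - 997/2
D f = -24x^2 - 7x - 3/4
∇ D f = -48x + 17
D f = -24x^2 - 7x - 3/4
D D f = -48x - 7
(2E_{3} + ∇ ∘ D + D^2) f = -16x^3 - 151x^2 - (1143/2)x - 977/2


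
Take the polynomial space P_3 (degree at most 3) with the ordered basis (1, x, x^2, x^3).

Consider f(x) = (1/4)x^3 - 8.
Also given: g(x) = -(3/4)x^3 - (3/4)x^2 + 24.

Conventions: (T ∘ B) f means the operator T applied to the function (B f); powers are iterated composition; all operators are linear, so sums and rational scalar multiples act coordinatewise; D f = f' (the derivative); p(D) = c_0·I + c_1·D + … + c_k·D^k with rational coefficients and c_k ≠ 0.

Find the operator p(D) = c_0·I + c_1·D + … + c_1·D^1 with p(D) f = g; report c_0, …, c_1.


D^0 f = (1/4)x^3 - 8
D^1 f = (3/4)x^2
matching coefficients of g against c_0 f + c_1 Df + … from the top degree down determines the c_i
solution: c_0 = -3, c_1 = -1

p(D) = -3·I − D, i.e. c_0 = -3, c_1 = -1


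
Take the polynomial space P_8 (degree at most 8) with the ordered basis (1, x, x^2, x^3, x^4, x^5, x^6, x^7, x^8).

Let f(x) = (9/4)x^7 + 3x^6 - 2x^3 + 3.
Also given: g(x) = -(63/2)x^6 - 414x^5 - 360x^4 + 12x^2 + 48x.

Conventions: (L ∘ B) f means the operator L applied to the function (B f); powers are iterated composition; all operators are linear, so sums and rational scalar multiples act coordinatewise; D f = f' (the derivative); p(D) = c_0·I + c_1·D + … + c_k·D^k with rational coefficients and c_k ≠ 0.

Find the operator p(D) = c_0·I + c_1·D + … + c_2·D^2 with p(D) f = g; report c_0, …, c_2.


D^0 f = (9/4)x^7 + 3x^6 - 2x^3 + 3
D^1 f = (63/4)x^6 + 18x^5 - 6x^2
D^2 f = (189/2)x^5 + 90x^4 - 12x
matching coefficients of g against c_0 f + c_1 Df + … from the top degree down determines the c_i
solution: c_0 = 0, c_1 = -2, c_2 = -4

p(D) = -2·D − 4·D^2, i.e. c_0 = 0, c_1 = -2, c_2 = -4


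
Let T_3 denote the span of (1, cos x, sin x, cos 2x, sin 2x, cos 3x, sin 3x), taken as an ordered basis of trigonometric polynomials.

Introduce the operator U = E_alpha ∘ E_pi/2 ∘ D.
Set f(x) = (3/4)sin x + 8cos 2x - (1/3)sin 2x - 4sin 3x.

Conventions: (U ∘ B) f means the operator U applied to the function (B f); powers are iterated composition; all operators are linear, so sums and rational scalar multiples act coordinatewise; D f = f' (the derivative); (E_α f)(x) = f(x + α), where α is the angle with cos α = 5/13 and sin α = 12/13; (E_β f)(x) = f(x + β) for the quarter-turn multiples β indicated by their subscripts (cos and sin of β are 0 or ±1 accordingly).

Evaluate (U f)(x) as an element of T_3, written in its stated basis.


the image equals g(x) = -(9/13)cos x - (15/52)sin x + (5522/507)cos 2x - (1984/169)sin 2x + (9936/2197)cos 3x + (24420/2197)sin 3x

D f = (3/4)cos x - (2/3)cos 2x - 16sin 2x - 12cos 3x
E_pi/2 D f = -(3/4)sin x + (2/3)cos 2x + 16sin 2x - 12sin 3x
E_alpha E_pi/2 D f = -(9/13)cos x - (15/52)sin x + (5522/507)cos 2x - (1984/169)sin 2x + (9936/2197)cos 3x + (24420/2197)sin 3x


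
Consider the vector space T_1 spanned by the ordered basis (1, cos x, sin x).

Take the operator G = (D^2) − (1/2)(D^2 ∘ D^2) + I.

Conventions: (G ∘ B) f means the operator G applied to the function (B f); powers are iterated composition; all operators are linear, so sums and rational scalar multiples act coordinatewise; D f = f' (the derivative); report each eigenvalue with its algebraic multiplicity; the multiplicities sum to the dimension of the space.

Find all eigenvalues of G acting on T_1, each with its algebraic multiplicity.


image of 1: 1
image of cos x: -(1/2)cos x
image of sin x: -(1/2)sin x
the matrix is diagonal; its diagonal is (1, -1/2, -1/2)
for a triangular matrix the eigenvalues are the diagonal entries, with algebraic multiplicity their repetition count

λ = -1/2 (multiplicity 2), λ = 1 (multiplicity 1)


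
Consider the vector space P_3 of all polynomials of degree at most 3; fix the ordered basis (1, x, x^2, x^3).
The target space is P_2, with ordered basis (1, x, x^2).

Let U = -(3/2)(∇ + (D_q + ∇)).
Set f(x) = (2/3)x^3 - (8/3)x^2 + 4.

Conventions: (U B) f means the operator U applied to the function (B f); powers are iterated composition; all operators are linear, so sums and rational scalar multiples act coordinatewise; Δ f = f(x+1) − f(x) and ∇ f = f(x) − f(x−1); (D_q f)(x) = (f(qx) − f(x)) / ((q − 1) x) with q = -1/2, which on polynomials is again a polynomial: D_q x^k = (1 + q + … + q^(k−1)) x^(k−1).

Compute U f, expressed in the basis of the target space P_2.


∇ f = 2x^2 - (22/3)x + 10/3
D_q f = (1/2)x^2 - (4/3)x
∇ f = 2x^2 - (22/3)x + 10/3
(D_q + ∇) f = (5/2)x^2 - (26/3)x + 10/3
(∇ + (D_q + ∇)) f = (9/2)x^2 - 16x + 20/3
(-(3/2)(∇ + (D_q + ∇))) f = -(27/4)x^2 + 24x - 10

the image equals g(x) = -(27/4)x^2 + 24x - 10


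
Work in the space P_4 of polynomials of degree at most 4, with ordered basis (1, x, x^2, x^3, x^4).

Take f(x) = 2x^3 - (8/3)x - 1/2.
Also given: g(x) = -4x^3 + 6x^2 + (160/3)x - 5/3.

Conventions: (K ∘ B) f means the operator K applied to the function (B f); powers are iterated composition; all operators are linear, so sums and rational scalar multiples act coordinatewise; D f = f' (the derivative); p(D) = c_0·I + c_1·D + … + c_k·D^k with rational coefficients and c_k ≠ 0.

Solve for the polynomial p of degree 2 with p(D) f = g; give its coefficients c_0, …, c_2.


p(D) = -2·I + D + 4·D^2, i.e. c_0 = -2, c_1 = 1, c_2 = 4

D^0 f = 2x^3 - (8/3)x - 1/2
D^1 f = 6x^2 - 8/3
D^2 f = 12x
matching coefficients of g against c_0 f + c_1 Df + … from the top degree down determines the c_i
solution: c_0 = -2, c_1 = 1, c_2 = 4


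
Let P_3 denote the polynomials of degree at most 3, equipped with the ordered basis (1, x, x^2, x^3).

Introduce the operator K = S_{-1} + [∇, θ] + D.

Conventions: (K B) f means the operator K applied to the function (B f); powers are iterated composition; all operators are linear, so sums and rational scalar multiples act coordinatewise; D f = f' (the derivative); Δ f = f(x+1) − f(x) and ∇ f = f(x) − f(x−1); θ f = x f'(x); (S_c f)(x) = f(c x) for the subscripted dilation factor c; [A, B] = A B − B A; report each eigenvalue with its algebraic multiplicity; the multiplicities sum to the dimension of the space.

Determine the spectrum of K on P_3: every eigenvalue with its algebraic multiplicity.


λ = -1 (multiplicity 2), λ = 1 (multiplicity 2)

image of 1: 1
image of x: -x + 2
image of x^2: x^2 + 4x - 2
image of x^3: -x^3 + 6x^2 - 6x + 3
the matrix is upper triangular; its diagonal is (1, -1, 1, -1)
for a triangular matrix the eigenvalues are the diagonal entries, with algebraic multiplicity their repetition count


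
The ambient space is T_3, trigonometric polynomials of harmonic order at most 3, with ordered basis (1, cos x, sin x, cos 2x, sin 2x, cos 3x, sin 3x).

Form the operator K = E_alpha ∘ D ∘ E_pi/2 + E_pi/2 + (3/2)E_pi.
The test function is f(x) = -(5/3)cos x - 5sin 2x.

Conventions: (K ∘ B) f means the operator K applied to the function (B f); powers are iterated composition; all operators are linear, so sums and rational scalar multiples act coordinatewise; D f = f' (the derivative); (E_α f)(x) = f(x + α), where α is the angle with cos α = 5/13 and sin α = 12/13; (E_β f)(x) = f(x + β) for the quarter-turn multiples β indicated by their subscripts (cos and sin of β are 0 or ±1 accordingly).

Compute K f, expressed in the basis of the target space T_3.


E_pi/2 f = (5/3)sin x + 5sin 2x
D E_pi/2 f = (5/3)cos x + 10cos 2x
E_alpha D E_pi/2 f = (25/39)cos x - (20/13)sin x - (1190/169)cos 2x - (1200/169)sin 2x
E_pi/2 f = (5/3)sin x + 5sin 2x
E_pi f = (5/3)cos x - 5sin 2x
((3/2)E_pi) f = (5/2)cos x - (15/2)sin 2x
(E_alpha ∘ D ∘ E_pi/2 + E_pi/2 + (3/2)E_pi) f = (245/78)cos x + (5/39)sin x - (1190/169)cos 2x - (3245/338)sin 2x

the image equals g(x) = (245/78)cos x + (5/39)sin x - (1190/169)cos 2x - (3245/338)sin 2x


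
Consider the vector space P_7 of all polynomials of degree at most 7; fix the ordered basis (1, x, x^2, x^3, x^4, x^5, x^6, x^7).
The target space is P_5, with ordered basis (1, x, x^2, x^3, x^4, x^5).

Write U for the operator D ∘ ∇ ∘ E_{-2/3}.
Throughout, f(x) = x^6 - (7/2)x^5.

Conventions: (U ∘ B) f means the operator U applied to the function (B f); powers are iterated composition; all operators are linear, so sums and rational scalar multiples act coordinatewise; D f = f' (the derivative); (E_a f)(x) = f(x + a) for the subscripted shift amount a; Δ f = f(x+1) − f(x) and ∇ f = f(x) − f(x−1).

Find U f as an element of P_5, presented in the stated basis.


the image equals g(x) = 30x^4 - 210x^3 + 505x^2 - (4760/9)x + 3743/18

E_{-2/3} f = x^6 - (15/2)x^5 + (55/3)x^4 - (580/27)x^3 + (40/3)x^2 - (344/81)x + 400/729
∇ E_{-2/3} f = 6x^5 - (105/2)x^4 + (505/3)x^3 - (2380/9)x^2 + (3743/18)x - 10675/162
D ∇ E_{-2/3} f = 30x^4 - 210x^3 + 505x^2 - (4760/9)x + 3743/18


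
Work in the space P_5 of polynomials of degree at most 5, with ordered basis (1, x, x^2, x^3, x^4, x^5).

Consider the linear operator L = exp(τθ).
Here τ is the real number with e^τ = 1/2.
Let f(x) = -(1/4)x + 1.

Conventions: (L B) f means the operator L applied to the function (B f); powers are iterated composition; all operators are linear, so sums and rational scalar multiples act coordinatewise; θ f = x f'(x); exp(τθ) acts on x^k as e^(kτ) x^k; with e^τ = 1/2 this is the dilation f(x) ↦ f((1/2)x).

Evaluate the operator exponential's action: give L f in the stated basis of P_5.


exp(τθ) x^k = e^(kτ) x^k; with e^τ = 1/2 this sends x^k to (1/2)^k x^k
x ↦ 1/2 x
applying this coordinatewise to f: exp(τθ) f = -(1/8)x + 1

g(x) = -(1/8)x + 1


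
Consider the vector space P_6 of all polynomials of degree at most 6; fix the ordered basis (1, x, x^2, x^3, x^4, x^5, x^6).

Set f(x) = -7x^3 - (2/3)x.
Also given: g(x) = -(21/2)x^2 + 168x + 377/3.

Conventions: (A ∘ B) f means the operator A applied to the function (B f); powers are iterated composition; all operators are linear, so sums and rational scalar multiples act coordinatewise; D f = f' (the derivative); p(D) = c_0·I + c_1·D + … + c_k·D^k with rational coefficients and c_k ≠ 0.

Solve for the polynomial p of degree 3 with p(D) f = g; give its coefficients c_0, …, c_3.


p(D) = (1/2)·D − 4·D^2 − 3·D^3, i.e. c_0 = 0, c_1 = 1/2, c_2 = -4, c_3 = -3

D^0 f = -7x^3 - (2/3)x
D^1 f = -21x^2 - 2/3
D^2 f = -42x
D^3 f = -42
matching coefficients of g against c_0 f + c_1 Df + … from the top degree down determines the c_i
solution: c_0 = 0, c_1 = 1/2, c_2 = -4, c_3 = -3


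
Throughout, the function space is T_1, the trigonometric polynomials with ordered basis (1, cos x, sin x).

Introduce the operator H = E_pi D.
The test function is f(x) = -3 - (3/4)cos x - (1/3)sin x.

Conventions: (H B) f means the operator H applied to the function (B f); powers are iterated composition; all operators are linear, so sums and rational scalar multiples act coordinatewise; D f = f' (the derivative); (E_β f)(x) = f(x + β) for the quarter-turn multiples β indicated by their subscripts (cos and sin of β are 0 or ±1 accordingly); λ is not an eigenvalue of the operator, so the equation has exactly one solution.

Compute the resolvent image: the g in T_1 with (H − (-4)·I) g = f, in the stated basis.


write g with unknown coordinates in the stated basis and equate coefficients in (H − (-4)·I) g = f
solving from the highest basis element down gives g = -3/4 - (10/51)cos x - (7/204)sin x
check: H g = (7/204)cos x - (10/51)sin x
so H g − (-4)·g = -3 - (3/4)cos x - (1/3)sin x = f ✓

the image equals g(x) = -3/4 - (10/51)cos x - (7/204)sin x


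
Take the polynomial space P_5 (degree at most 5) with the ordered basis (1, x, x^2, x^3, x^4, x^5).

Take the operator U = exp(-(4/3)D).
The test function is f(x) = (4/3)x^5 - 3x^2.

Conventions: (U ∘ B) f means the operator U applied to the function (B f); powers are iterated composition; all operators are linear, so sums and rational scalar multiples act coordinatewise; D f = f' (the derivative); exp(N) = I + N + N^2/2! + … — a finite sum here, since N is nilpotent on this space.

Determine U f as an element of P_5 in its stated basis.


the image equals g(x) = (4/3)x^5 - (80/9)x^4 + (640/27)x^3 - (2803/81)x^2 + (7064/243)x - 7984/729

order-1 term: -(80/9)x^4 + 8x
order-2 term: (640/27)x^3 - 16/3
order-3 term: -(2560/81)x^2
order-4 term: (5120/243)x
order-5 term: -4096/729
the series for exp(-(4/3)D) f terminates at order 5
exp(-(4/3)D) f = (4/3)x^5 - (80/9)x^4 + (640/27)x^3 - (2803/81)x^2 + (7064/243)x - 7984/729


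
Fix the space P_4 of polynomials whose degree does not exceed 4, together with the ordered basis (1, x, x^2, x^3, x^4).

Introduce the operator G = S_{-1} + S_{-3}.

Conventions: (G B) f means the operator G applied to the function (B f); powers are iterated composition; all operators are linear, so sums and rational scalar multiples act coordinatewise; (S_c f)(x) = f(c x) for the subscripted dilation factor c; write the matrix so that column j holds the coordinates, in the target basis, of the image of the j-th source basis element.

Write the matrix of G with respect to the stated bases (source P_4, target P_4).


the matrix is [[2, 0, 0, 0, 0]; [0, -4, 0, 0, 0]; [0, 0, 10, 0, 0]; [0, 0, 0, -28, 0]; [0, 0, 0, 0, 82]] (rows listed top to bottom)

image of 1: 2
image of x: -4x
image of x^2: 10x^2
image of x^3: -28x^3
image of x^4: 82x^4
each image's coordinates form column j of the matrix


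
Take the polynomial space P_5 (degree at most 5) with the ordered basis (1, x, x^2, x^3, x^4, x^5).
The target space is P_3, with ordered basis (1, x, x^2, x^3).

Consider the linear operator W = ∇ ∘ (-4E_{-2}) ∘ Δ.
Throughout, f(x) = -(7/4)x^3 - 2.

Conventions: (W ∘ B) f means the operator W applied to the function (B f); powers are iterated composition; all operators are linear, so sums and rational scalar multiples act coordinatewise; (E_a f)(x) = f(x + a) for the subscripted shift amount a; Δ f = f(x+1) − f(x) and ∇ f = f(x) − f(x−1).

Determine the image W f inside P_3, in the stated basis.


Δ f = -(21/4)x^2 - (21/4)x - 7/4
E_{-2} Δ f = -(21/4)x^2 + (63/4)x - 49/4
(-4E_{-2}) Δ f = 21x^2 - 63x + 49
∇ (-4E_{-2}) Δ f = 42x - 84

the image equals g(x) = 42x - 84


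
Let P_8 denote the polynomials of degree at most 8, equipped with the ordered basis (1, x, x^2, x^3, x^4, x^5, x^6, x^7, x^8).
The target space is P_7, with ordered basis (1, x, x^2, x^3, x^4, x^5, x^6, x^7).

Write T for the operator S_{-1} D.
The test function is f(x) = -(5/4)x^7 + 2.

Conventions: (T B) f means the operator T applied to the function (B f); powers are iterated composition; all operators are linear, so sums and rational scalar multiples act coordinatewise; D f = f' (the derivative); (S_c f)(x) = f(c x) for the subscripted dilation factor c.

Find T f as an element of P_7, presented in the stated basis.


g(x) = -(35/4)x^6

D f = -(35/4)x^6
S_{-1} D f = -(35/4)x^6


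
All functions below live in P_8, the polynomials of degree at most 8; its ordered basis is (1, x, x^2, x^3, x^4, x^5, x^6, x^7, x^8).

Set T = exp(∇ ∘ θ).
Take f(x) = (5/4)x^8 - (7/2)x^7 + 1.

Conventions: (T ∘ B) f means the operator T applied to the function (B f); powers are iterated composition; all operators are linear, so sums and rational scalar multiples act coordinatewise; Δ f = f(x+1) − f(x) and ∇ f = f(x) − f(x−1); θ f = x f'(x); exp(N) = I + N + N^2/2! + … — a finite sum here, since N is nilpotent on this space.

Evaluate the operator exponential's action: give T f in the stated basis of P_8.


the image equals g(x) = (5/4)x^8 + (153/2)x^7 + (3017/2)x^6 + (21175/2)x^5 + (53865/4)x^4 - 56385x^3 - (54103/4)x^2 + (214118/3)x - 672347/24

order-1 term: 80x^7 - (903/2)x^6 + (2149/2)x^5 - (3115/2)x^4 + (2835/2)x^3 - (1589/2)x^2 + (503/2)x - 69/2
order-2 term: 1960x^6 - 14007x^5 + (174195/4)x^4 - (152425/2)x^3 + (312515/4)x^2 - 43946x + 41929/4
order-3 term: 23520x^5 - 175525x^4 + 544110x^3 - (1738555/2)x^2 + (4231885/6)x - 228277
order-4 term: 147000x^4 - 996100x^3 + (5142795/2)x^2 - 2942625x + 29375395/24
order-5 term: 470400x^3 - 2498580x^2 + 4320498x - 2332344
order-6 term: 705600x^2 - 2371320x + 1788143
order-7 term: 403200x - 540360
order-8 term: 50400
the series for exp(∇ ∘ θ) f terminates at order 8
exp(∇ ∘ θ) f = (5/4)x^8 + (153/2)x^7 + (3017/2)x^6 + (21175/2)x^5 + (53865/4)x^4 - 56385x^3 - (54103/4)x^2 + (214118/3)x - 672347/24


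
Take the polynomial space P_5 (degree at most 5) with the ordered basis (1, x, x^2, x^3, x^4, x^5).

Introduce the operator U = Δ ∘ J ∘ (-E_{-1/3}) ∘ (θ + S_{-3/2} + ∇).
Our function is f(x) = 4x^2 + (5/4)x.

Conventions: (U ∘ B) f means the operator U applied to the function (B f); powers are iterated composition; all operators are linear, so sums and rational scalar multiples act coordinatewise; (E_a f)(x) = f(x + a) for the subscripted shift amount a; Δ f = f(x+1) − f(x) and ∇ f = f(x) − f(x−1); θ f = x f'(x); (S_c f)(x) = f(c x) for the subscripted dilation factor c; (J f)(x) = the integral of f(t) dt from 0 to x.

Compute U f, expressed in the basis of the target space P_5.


the image equals g(x) = -17x^2 - (313/24)x - 53/144

θ f = 8x^2 + (5/4)x
S_{-3/2} f = 9x^2 - (15/8)x
∇ f = 8x - 11/4
(θ + S_{-3/2} + ∇) f = 17x^2 + (59/8)x - 11/4
E_{-1/3} (θ + S_{-3/2} + ∇) f = 17x^2 - (95/24)x - 239/72
(-E_{-1/3}) (θ + S_{-3/2} + ∇) f = -17x^2 + (95/24)x + 239/72
J (-E_{-1/3}) (θ + S_{-3/2} + ∇) f = -(17/3)x^3 + (95/48)x^2 + (239/72)x
Δ J (-E_{-1/3}) (θ + S_{-3/2} + ∇) f = -17x^2 - (313/24)x - 53/144


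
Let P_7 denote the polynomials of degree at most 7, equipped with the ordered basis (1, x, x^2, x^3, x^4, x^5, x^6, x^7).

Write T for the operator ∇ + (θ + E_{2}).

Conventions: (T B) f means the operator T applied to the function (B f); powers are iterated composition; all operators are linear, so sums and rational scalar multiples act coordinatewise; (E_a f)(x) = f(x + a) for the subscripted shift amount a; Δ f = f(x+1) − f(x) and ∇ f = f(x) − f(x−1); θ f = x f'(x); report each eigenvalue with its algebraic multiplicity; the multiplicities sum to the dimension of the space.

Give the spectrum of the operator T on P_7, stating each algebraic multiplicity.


image of 1: 1
image of x: 2x + 3
image of x^2: 3x^2 + 6x + 3
image of x^3: 4x^3 + 9x^2 + 9x + 9
image of x^4: 5x^4 + 12x^3 + 18x^2 + 36x + 15
image of x^5: 6x^5 + 15x^4 + 30x^3 + 90x^2 + 75x + 33
image of x^6: 7x^6 + 18x^5 + 45x^4 + 180x^3 + 225x^2 + 198x + 63
image of x^7: 8x^7 + 21x^6 + 63x^5 + 315x^4 + 525x^3 + 693x^2 + 441x + 129
the matrix is upper triangular; its diagonal is (1, 2, 3, 4, 5, 6, 7, 8)
for a triangular matrix the eigenvalues are the diagonal entries, with algebraic multiplicity their repetition count

λ = 1 (multiplicity 1), λ = 2 (multiplicity 1), λ = 3 (multiplicity 1), λ = 4 (multiplicity 1), λ = 5 (multiplicity 1), λ = 6 (multiplicity 1), λ = 7 (multiplicity 1), λ = 8 (multiplicity 1)


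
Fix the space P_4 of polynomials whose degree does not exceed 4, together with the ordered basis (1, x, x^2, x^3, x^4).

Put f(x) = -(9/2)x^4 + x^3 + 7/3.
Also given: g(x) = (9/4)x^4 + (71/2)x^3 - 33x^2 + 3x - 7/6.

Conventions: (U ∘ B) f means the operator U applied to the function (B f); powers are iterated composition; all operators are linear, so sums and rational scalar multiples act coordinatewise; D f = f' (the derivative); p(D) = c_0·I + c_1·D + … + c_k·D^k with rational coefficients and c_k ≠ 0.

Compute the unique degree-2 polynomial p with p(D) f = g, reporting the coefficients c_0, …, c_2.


c_0 = -1/2, c_1 = -2, c_2 = 1/2

D^0 f = -(9/2)x^4 + x^3 + 7/3
D^1 f = -18x^3 + 3x^2
D^2 f = -54x^2 + 6x
matching coefficients of g against c_0 f + c_1 Df + … from the top degree down determines the c_i
solution: c_0 = -1/2, c_1 = -2, c_2 = 1/2


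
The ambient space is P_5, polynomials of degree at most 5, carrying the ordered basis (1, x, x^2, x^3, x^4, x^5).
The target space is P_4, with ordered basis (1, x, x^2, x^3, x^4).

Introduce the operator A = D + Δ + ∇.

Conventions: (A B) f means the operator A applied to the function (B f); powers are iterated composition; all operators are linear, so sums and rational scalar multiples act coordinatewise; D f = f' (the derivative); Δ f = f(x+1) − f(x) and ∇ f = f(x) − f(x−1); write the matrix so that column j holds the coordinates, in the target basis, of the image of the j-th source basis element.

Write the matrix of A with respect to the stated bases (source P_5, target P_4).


image of 1: 0
image of x: 3
image of x^2: 6x
image of x^3: 9x^2 + 2
image of x^4: 12x^3 + 8x
image of x^5: 15x^4 + 20x^2 + 2
each image's coordinates form column j of the matrix

the matrix is [[0, 3, 0, 2, 0, 2]; [0, 0, 6, 0, 8, 0]; [0, 0, 0, 9, 0, 20]; [0, 0, 0, 0, 12, 0]; [0, 0, 0, 0, 0, 15]] (rows listed top to bottom)


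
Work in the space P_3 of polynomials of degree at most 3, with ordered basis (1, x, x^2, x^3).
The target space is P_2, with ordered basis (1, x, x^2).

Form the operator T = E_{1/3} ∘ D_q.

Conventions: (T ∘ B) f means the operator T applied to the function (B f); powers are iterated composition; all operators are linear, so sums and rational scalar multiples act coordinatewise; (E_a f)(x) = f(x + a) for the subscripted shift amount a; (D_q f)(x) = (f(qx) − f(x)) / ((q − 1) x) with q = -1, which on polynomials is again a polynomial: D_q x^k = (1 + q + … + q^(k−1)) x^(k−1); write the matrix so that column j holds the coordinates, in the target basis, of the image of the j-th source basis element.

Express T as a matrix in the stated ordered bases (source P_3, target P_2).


image of 1: 0
image of x: 1
image of x^2: 0
image of x^3: x^2 + (2/3)x + 1/9
each image's coordinates form column j of the matrix

the matrix is [[0, 1, 0, 1/9]; [0, 0, 0, 2/3]; [0, 0, 0, 1]] (rows listed top to bottom)


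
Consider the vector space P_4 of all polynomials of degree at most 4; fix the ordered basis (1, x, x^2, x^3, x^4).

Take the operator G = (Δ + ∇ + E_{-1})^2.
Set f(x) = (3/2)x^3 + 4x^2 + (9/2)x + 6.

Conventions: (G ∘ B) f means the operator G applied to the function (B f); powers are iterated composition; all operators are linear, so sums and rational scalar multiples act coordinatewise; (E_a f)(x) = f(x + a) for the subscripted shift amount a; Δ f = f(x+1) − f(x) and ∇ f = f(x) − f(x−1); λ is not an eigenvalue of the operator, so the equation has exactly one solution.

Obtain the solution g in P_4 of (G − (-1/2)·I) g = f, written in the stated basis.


write g with unknown coordinates in the stated basis and equate coefficients in (G − (-1/2)·I) g = f
solving from the highest basis element down gives g = x^3 - (4/3)x^2 - (13/9)x + 112/27
check: G g = x^3 + (14/3)x^2 + (47/9)x + 106/27
so G g − (-1/2)·g = (3/2)x^3 + 4x^2 + (9/2)x + 6 = f ✓

the image equals g(x) = x^3 - (4/3)x^2 - (13/9)x + 112/27


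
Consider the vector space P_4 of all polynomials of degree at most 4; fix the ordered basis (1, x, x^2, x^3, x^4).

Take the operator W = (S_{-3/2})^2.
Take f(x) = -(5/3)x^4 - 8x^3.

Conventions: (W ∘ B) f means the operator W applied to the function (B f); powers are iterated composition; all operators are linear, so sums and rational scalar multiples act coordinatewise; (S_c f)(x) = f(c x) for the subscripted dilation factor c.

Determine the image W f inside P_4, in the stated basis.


the image equals g(x) = -(10935/256)x^4 - (729/8)x^3

S_{-3/2} f = -(135/16)x^4 + 27x^3
S_{-3/2} S_{-3/2} f = -(10935/256)x^4 - (729/8)x^3


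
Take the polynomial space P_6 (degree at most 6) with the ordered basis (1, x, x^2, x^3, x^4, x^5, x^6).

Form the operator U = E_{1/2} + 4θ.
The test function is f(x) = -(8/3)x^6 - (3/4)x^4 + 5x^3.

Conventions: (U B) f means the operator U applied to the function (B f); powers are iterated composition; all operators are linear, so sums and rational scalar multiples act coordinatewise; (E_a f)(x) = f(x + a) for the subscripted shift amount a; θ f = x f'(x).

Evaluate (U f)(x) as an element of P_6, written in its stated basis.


E_{1/2} f = -(8/3)x^6 - 8x^5 - (43/4)x^4 - (19/6)x^3 + (31/8)x^2 + (23/8)x + 103/192
θ f = -16x^6 - 3x^4 + 15x^3
(4θ) f = -64x^6 - 12x^4 + 60x^3
(E_{1/2} + 4θ) f = -(200/3)x^6 - 8x^5 - (91/4)x^4 + (341/6)x^3 + (31/8)x^2 + (23/8)x + 103/192

g(x) = -(200/3)x^6 - 8x^5 - (91/4)x^4 + (341/6)x^3 + (31/8)x^2 + (23/8)x + 103/192


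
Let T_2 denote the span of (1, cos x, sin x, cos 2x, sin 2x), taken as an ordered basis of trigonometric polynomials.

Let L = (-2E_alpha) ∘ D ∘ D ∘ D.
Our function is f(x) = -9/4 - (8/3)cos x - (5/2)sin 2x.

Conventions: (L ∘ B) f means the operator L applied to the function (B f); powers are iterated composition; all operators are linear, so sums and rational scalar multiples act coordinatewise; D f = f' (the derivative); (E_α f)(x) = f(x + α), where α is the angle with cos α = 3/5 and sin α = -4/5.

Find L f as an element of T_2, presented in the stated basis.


the result is g(x) = -(64/15)cos x + (16/5)sin x + (56/5)cos 2x - (192/5)sin 2x

D f = (8/3)sin x - 5cos 2x
D D f = (8/3)cos x + 10sin 2x
D D D f = -(8/3)sin x + 20cos 2x
E_alpha (D ∘ D) D f = (32/15)cos x - (8/5)sin x - (28/5)cos 2x + (96/5)sin 2x
(-2E_alpha) (D ∘ D) D f = -(64/15)cos x + (16/5)sin x + (56/5)cos 2x - (192/5)sin 2x


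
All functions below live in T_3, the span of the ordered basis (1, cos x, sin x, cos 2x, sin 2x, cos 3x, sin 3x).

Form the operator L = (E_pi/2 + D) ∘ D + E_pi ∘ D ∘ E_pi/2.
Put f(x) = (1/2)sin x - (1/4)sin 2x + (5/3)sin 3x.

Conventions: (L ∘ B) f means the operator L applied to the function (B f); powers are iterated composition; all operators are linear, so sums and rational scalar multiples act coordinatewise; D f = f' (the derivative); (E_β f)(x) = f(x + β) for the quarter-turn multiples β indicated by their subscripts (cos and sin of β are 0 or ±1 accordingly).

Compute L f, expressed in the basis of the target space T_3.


g(x) = -(1/2)sin x + cos 2x + sin 2x - 15sin 3x

D f = (1/2)cos x - (1/2)cos 2x + 5cos 3x
E_pi/2 D f = -(1/2)sin x + (1/2)cos 2x + 5sin 3x
D D f = -(1/2)sin x + sin 2x - 15sin 3x
(E_pi/2 + D) D f = -sin x + (1/2)cos 2x + sin 2x - 10sin 3x
E_pi/2 f = (1/2)cos x + (1/4)sin 2x - (5/3)cos 3x
D E_pi/2 f = -(1/2)sin x + (1/2)cos 2x + 5sin 3x
E_pi D E_pi/2 f = (1/2)sin x + (1/2)cos 2x - 5sin 3x
((E_pi/2 + D) ∘ D + E_pi ∘ D ∘ E_pi/2) f = -(1/2)sin x + cos 2x + sin 2x - 15sin 3x


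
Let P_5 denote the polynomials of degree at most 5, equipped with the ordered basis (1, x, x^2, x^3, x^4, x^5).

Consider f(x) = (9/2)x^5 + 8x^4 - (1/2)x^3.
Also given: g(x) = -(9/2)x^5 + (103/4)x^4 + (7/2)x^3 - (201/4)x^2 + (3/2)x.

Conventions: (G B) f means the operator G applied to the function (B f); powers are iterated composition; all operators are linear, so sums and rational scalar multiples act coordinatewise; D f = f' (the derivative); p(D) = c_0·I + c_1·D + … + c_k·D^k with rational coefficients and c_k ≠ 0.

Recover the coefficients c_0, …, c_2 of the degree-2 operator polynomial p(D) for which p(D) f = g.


c_0 = -1, c_1 = 3/2, c_2 = -1/2

D^0 f = (9/2)x^5 + 8x^4 - (1/2)x^3
D^1 f = (45/2)x^4 + 32x^3 - (3/2)x^2
D^2 f = 90x^3 + 96x^2 - 3x
matching coefficients of g against c_0 f + c_1 Df + … from the top degree down determines the c_i
solution: c_0 = -1, c_1 = 3/2, c_2 = -1/2


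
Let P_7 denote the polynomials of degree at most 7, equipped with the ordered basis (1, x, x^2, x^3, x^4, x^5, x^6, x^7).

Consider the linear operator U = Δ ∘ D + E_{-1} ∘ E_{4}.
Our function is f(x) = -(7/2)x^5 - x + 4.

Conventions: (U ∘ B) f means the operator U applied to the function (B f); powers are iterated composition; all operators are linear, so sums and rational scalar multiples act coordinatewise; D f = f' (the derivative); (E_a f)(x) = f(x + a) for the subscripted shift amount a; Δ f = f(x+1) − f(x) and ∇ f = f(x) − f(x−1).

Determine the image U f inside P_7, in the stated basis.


D f = -(35/2)x^4 - 1
Δ D f = -70x^3 - 105x^2 - 70x - 35/2
E_{4} f = -(7/2)x^5 - 70x^4 - 560x^3 - 2240x^2 - 4481x - 3584
E_{-1} E_{4} f = -(7/2)x^5 - (105/2)x^4 - 315x^3 - 945x^2 - (2837/2)x - 1699/2
(Δ ∘ D + E_{-1} ∘ E_{4}) f = -(7/2)x^5 - (105/2)x^4 - 385x^3 - 1050x^2 - (2977/2)x - 867

the result is g(x) = -(7/2)x^5 - (105/2)x^4 - 385x^3 - 1050x^2 - (2977/2)x - 867


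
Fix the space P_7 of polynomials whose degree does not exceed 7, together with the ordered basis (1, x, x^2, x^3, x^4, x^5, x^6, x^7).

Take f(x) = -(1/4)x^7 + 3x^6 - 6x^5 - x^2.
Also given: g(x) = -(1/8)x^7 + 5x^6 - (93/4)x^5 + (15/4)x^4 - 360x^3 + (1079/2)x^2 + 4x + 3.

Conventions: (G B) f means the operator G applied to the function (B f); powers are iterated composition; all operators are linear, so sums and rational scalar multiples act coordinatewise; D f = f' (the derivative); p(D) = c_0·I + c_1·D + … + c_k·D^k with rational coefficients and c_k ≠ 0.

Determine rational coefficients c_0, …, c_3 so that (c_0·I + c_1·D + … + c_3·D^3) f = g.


c_0 = 1/2, c_1 = -2, c_2 = -3/2, c_3 = -3/2

D^0 f = -(1/4)x^7 + 3x^6 - 6x^5 - x^2
D^1 f = -(7/4)x^6 + 18x^5 - 30x^4 - 2x
D^2 f = -(21/2)x^5 + 90x^4 - 120x^3 - 2
D^3 f = -(105/2)x^4 + 360x^3 - 360x^2
matching coefficients of g against c_0 f + c_1 Df + … from the top degree down determines the c_i
solution: c_0 = 1/2, c_1 = -2, c_2 = -3/2, c_3 = -3/2
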